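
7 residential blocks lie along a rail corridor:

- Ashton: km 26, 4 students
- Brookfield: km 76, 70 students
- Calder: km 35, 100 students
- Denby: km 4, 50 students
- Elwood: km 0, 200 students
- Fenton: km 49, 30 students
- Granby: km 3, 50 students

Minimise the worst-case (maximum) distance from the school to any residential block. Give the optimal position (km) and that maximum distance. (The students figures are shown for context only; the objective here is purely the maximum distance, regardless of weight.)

The 1-center on a line is the midpoint of the two extreme points: leftmost at 0, rightmost at 76.
Optimal location = (0 + 76)/2 = 38; maximum distance = (76 − 0)/2 = 38.

location 38, max distance 38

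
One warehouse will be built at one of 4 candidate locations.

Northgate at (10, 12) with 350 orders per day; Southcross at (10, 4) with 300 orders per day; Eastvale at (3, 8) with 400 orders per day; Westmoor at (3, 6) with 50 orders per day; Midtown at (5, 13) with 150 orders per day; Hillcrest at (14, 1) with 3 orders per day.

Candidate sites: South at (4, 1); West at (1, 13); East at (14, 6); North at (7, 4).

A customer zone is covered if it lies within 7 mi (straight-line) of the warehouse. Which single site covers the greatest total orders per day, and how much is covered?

Coverage radius r = 7 mi; a point is covered iff (Δx)²+(Δy)² ≤ 7² = 49.
  South (4, 1): covers {Southcross, Westmoor} → 350
  West (1, 13): covers {Eastvale, Midtown} → 550
  East (14, 6): covers {Southcross, Hillcrest} → 303
  North (7, 4): covers {Southcross, Eastvale, Westmoor} → 750
Maximum coverage at North: 750 orders per day.

North, covering 750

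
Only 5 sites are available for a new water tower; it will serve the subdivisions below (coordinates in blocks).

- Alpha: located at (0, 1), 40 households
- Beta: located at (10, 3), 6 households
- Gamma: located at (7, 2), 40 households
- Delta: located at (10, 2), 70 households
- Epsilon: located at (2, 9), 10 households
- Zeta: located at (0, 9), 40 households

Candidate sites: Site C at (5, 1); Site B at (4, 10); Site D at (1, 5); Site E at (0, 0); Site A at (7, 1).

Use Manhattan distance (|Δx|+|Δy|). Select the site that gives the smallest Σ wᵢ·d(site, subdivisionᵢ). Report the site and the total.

Site A, total 1360 blocks

Total weighted distance at each candidate:
  Site C (5, 1): total = 1412
  Site B (4, 10): total = 2248
  Site D (1, 5): total = 1716
  Site E (0, 0): total = 1788
  Site A (7, 1): total = 1360
Minimum is at Site A with total 1360 blocks.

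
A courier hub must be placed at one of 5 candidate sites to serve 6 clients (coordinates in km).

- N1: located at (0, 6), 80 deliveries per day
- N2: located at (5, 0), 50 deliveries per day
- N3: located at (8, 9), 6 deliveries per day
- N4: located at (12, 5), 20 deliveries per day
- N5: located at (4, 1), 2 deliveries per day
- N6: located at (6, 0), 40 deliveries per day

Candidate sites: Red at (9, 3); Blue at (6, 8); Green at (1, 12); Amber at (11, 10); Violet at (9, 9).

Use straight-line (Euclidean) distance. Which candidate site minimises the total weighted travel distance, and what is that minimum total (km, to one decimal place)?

Red, total 1298.0 km

Total weighted distance at each candidate:
  Red (9, 3): total = 1298.0
  Blue (6, 8): total = 1391.2
  Green (1, 12): total = 1968.3
  Amber (11, 10): total = 2110.4
  Violet (9, 9): total = 1755.7
Minimum is at Red with total 1298.0 km.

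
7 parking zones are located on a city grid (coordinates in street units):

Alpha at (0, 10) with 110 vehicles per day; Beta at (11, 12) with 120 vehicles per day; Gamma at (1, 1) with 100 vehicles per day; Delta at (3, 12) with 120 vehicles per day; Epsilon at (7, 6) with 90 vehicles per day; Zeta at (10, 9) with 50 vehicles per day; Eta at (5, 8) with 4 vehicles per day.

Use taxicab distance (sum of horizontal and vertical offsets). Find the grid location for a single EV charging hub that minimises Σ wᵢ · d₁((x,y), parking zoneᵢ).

Manhattan distance separates: Σwᵢ(|x−xᵢ|+|y−yᵢ|) = Σwᵢ|x−xᵢ| + Σwᵢ|y−yᵢ|, so x and y are optimised independently as 1-D weighted medians.
Total weight W = 594; half = 297.
x-coordinate, sorted with cumulative weight:
  x=0 (Alpha, w=110) cum 110
  x=1 (Gamma, w=100) cum 210
  x=3 (Delta, w=120) cum 330  ← median
  x=5 (Eta, w=4) cum 334
  x=7 (Epsilon, w=90) cum 424
  x=10 (Zeta, w=50) cum 474
  x=11 (Beta, w=120) cum 594
⇒ x* = 3
y-coordinate, sorted with cumulative weight:
  y=1 (Gamma, w=100) cum 100
  y=6 (Epsilon, w=90) cum 190
  y=8 (Eta, w=4) cum 194
  y=9 (Zeta, w=50) cum 244
  y=10 (Alpha, w=110) cum 354  ← median
  y=12 (Beta, w=120) cum 474
  y=12 (Delta, w=120) cum 594
⇒ y* = 10

(3, 10)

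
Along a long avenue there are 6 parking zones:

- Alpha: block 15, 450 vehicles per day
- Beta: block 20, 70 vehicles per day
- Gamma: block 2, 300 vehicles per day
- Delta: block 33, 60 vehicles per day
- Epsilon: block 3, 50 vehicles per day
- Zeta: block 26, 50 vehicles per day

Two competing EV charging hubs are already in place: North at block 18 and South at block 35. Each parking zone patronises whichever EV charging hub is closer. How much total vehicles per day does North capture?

The indifferent point is the midpoint (18+35)/2 = 26.5; parking zones left of it (closer to North at 18) go to North, those right go to South.
  Gamma at 2 (w=300) → North
  Epsilon at 3 (w=50) → North
  Alpha at 15 (w=450) → North
  Beta at 20 (w=70) → North
  Zeta at 26 (w=50) → North
  Delta at 33 (w=60) → South
North captures 920; South captures 60.

920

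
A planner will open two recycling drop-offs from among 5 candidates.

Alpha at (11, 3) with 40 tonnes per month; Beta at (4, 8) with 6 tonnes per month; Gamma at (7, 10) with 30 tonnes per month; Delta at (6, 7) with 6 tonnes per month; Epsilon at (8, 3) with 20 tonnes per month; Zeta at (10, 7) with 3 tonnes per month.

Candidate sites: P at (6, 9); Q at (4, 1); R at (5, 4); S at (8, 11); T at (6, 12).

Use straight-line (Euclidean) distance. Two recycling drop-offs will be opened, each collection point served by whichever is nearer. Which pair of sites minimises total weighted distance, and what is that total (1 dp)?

Evaluate every pair (each demand assigned to the nearer of the two):
  {P, R}: total = 387.8
  {R, S}: total = 406.1
  {R, T}: total = 434.8
  {P, Q}: total = 461.9
  {Q, S}: total = 493.3
  {P, S}: total = 520.2
  {P, T}: total = 520.2
  {Q, T}: total = 523.8
  {Q, R}: total = 557.5
  {S, T}: total = 611.3
Best pair: {P, R} with total 387.8.

{P, R}, total 387.8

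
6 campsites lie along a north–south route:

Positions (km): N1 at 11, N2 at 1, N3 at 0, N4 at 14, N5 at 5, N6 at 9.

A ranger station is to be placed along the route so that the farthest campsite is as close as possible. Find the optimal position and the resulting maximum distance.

location 7, max distance 7

The 1-center on a line is the midpoint of the two extreme points: leftmost at 0, rightmost at 14.
Optimal location = (0 + 14)/2 = 7; maximum distance = (14 − 0)/2 = 7.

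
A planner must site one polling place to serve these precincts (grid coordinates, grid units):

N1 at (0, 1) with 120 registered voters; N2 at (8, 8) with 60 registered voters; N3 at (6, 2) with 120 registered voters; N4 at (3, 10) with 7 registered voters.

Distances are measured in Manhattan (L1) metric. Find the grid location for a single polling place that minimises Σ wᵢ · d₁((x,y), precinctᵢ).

(6, 2)

Manhattan distance separates: Σwᵢ(|x−xᵢ|+|y−yᵢ|) = Σwᵢ|x−xᵢ| + Σwᵢ|y−yᵢ|, so x and y are optimised independently as 1-D weighted medians.
Total weight W = 307; half = 153.5.
x-coordinate, sorted with cumulative weight:
  x=0 (N1, w=120) cum 120
  x=3 (N4, w=7) cum 127
  x=6 (N3, w=120) cum 247  ← median
  x=8 (N2, w=60) cum 307
⇒ x* = 6
y-coordinate, sorted with cumulative weight:
  y=1 (N1, w=120) cum 120
  y=2 (N3, w=120) cum 240  ← median
  y=8 (N2, w=60) cum 300
  y=10 (N4, w=7) cum 307
⇒ y* = 2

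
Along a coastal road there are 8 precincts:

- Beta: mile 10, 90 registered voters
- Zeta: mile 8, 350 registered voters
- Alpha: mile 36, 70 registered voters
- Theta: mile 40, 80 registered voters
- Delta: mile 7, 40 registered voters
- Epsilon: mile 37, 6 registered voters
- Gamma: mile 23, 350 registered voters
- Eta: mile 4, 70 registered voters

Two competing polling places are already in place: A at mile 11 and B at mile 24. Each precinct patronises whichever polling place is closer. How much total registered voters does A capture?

The indifferent point is the midpoint (11+24)/2 = 17.5; precincts left of it (closer to A at 11) go to A, those right go to B.
  Eta at 4 (w=70) → A
  Delta at 7 (w=40) → A
  Zeta at 8 (w=350) → A
  Beta at 10 (w=90) → A
  Gamma at 23 (w=350) → B
  Alpha at 36 (w=70) → B
  Epsilon at 37 (w=6) → B
  Theta at 40 (w=80) → B
A captures 550; B captures 506.

550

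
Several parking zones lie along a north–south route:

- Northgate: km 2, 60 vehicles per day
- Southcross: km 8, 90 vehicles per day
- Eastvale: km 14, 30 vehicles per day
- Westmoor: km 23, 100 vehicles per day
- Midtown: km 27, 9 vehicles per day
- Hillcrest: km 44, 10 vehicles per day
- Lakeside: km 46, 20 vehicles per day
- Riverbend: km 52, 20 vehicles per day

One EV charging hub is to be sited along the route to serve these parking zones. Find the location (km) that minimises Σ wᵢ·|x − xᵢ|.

For a sum of weighted absolute distances on a line, the optimum is the weighted median (not the mean). Total weight W = 339; half-weight = 169.5.
Sort by position and accumulate weight:
  km 2 (Northgate, w=60) → cum 60
  km 8 (Southcross, w=90) → cum 150
  km 14 (Eastvale, w=30) → cum 180  ≥ 169.5 → median here
  km 23 (Westmoor, w=100) → cum 280
  km 27 (Midtown, w=9) → cum 289
  km 44 (Hillcrest, w=10) → cum 299
  km 46 (Lakeside, w=20) → cum 319
  km 52 (Riverbend, w=20) → cum 339
Optimal location: km 14.

x = 14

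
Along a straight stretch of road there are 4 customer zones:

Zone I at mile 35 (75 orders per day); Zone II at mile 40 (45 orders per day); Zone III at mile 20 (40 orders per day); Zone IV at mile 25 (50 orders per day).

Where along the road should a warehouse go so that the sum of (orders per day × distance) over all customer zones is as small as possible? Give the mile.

x = 35

For a sum of weighted absolute distances on a line, the optimum is the weighted median (not the mean). Total weight W = 210; half-weight = 105.
Sort by position and accumulate weight:
  mile 20 (Zone III, w=40) → cum 40
  mile 25 (Zone IV, w=50) → cum 90
  mile 35 (Zone I, w=75) → cum 165  ≥ 105 → median here
  mile 40 (Zone II, w=45) → cum 210
Optimal location: mile 35.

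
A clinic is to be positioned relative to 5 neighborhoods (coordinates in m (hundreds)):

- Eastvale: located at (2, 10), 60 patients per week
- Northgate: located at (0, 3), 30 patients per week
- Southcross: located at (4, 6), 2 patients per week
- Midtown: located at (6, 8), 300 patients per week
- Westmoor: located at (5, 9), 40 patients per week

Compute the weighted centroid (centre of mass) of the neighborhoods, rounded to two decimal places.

The minimiser of Σwᵢ‖p−pᵢ‖² is the weighted centroid p* = (Σwᵢpᵢ)/(Σwᵢ).
Σwᵢ = 432.
Σwᵢxᵢ = 60·2 + 30·0 + 2·4 + 300·6 + 40·5 = 2128.
Σwᵢyᵢ = 60·10 + 30·3 + 2·6 + 300·8 + 40·9 = 3462.
x* = 2128/432 = 4.93, y* = 3462/432 = 8.01.

(4.93, 8.01)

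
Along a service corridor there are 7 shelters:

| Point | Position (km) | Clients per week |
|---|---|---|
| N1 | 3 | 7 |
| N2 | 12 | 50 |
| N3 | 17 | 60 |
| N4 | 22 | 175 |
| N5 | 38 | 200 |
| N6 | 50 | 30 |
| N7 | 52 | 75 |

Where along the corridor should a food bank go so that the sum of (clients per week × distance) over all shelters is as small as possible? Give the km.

For a sum of weighted absolute distances on a line, the optimum is the weighted median (not the mean). Total weight W = 597; half-weight = 298.5.
Sort by position and accumulate weight:
  km 3 (N1, w=7) → cum 7
  km 12 (N2, w=50) → cum 57
  km 17 (N3, w=60) → cum 117
  km 22 (N4, w=175) → cum 292
  km 38 (N5, w=200) → cum 492  ≥ 298.5 → median here
  km 50 (N6, w=30) → cum 522
  km 52 (N7, w=75) → cum 597
Optimal location: km 38.

x = 38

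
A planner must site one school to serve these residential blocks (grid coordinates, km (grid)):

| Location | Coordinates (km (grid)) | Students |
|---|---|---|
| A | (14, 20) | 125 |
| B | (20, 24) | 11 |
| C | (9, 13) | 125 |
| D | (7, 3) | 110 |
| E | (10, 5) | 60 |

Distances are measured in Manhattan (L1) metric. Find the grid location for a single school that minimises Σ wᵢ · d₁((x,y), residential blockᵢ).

Manhattan distance separates: Σwᵢ(|x−xᵢ|+|y−yᵢ|) = Σwᵢ|x−xᵢ| + Σwᵢ|y−yᵢ|, so x and y are optimised independently as 1-D weighted medians.
Total weight W = 431; half = 215.5.
x-coordinate, sorted with cumulative weight:
  x=7 (D, w=110) cum 110
  x=9 (C, w=125) cum 235  ← median
  x=10 (E, w=60) cum 295
  x=14 (A, w=125) cum 420
  x=20 (B, w=11) cum 431
⇒ x* = 9
y-coordinate, sorted with cumulative weight:
  y=3 (D, w=110) cum 110
  y=5 (E, w=60) cum 170
  y=13 (C, w=125) cum 295  ← median
  y=20 (A, w=125) cum 420
  y=24 (B, w=11) cum 431
⇒ y* = 13

(9, 13)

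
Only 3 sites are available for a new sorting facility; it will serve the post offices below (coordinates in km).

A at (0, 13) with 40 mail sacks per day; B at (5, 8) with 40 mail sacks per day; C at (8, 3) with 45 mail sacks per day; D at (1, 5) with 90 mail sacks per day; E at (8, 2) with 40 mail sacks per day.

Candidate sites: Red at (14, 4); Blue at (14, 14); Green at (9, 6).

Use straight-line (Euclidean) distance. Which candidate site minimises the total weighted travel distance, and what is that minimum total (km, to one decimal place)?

Green, total 1667.8 km

Total weighted distance at each candidate:
  Red (14, 4): total = 2759.8
  Blue (14, 14): total = 3517.6
  Green (9, 6): total = 1667.8
Minimum is at Green with total 1667.8 km.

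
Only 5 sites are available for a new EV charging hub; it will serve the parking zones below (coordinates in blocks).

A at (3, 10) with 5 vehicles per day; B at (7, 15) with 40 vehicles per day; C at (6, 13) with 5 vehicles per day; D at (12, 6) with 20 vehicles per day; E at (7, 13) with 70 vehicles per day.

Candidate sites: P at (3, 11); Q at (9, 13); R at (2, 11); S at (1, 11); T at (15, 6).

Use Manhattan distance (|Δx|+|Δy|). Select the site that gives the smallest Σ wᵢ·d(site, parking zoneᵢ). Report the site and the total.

Total weighted distance at each candidate:
  P (3, 11): total = 1050
  Q (9, 13): total = 560
  R (2, 11): total = 1190
  S (1, 11): total = 1330
  T (15, 6): total = 1950
Minimum is at Q with total 560 blocks.

Q, total 560 blocks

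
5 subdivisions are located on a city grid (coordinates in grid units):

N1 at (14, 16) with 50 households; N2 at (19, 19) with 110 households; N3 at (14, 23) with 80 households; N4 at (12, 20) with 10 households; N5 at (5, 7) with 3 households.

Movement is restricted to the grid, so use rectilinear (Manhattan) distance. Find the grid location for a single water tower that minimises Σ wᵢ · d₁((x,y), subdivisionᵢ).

Manhattan distance separates: Σwᵢ(|x−xᵢ|+|y−yᵢ|) = Σwᵢ|x−xᵢ| + Σwᵢ|y−yᵢ|, so x and y are optimised independently as 1-D weighted medians.
Total weight W = 253; half = 126.5.
x-coordinate, sorted with cumulative weight:
  x=5 (N5, w=3) cum 3
  x=12 (N4, w=10) cum 13
  x=14 (N1, w=50) cum 63
  x=14 (N3, w=80) cum 143  ← median
  x=19 (N2, w=110) cum 253
⇒ x* = 14
y-coordinate, sorted with cumulative weight:
  y=7 (N5, w=3) cum 3
  y=16 (N1, w=50) cum 53
  y=19 (N2, w=110) cum 163  ← median
  y=20 (N4, w=10) cum 173
  y=23 (N3, w=80) cum 253
⇒ y* = 19

(14, 19)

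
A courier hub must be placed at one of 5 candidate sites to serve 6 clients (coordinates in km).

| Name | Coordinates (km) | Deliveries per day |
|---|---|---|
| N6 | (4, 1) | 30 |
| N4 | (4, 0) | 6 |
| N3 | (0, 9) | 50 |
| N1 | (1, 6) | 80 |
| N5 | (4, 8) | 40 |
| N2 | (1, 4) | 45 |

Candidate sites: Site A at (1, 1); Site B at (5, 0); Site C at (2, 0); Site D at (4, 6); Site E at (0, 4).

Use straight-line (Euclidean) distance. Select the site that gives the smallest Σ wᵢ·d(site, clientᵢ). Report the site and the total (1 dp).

Total weighted distance at each candidate:
  Site A (1, 1): total = 1351.7
  Site B (5, 0): total = 1717.1
  Site C (2, 0): total = 1542.1
  Site D (4, 6): total = 918.2
  Site E (0, 4): total = 884.1
Minimum is at Site E with total 884.1 km.

Site E, total 884.1 km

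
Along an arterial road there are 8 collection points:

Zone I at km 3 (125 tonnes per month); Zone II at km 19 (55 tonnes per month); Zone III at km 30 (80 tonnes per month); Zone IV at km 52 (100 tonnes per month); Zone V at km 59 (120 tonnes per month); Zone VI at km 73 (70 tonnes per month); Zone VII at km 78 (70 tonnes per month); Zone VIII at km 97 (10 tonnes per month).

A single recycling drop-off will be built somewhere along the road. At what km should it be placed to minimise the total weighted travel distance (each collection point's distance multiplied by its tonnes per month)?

For a sum of weighted absolute distances on a line, the optimum is the weighted median (not the mean). Total weight W = 630; half-weight = 315.
Sort by position and accumulate weight:
  km 3 (Zone I, w=125) → cum 125
  km 19 (Zone II, w=55) → cum 180
  km 30 (Zone III, w=80) → cum 260
  km 52 (Zone IV, w=100) → cum 360  ≥ 315 → median here
  km 59 (Zone V, w=120) → cum 480
  km 73 (Zone VI, w=70) → cum 550
  km 78 (Zone VII, w=70) → cum 620
  km 97 (Zone VIII, w=10) → cum 630
Optimal location: km 52.

x = 52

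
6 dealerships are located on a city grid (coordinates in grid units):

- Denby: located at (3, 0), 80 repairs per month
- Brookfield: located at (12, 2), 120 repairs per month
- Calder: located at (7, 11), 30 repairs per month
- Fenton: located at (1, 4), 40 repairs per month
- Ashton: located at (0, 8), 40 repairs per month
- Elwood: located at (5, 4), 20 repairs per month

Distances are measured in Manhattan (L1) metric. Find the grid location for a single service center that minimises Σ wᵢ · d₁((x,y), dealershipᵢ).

Manhattan distance separates: Σwᵢ(|x−xᵢ|+|y−yᵢ|) = Σwᵢ|x−xᵢ| + Σwᵢ|y−yᵢ|, so x and y are optimised independently as 1-D weighted medians.
Total weight W = 330; half = 165.
x-coordinate, sorted with cumulative weight:
  x=0 (Ashton, w=40) cum 40
  x=1 (Fenton, w=40) cum 80
  x=3 (Denby, w=80) cum 160
  x=5 (Elwood, w=20) cum 180  ← median
  x=7 (Calder, w=30) cum 210
  x=12 (Brookfield, w=120) cum 330
⇒ x* = 5
y-coordinate, sorted with cumulative weight:
  y=0 (Denby, w=80) cum 80
  y=2 (Brookfield, w=120) cum 200  ← median
  y=4 (Fenton, w=40) cum 240
  y=4 (Elwood, w=20) cum 260
  y=8 (Ashton, w=40) cum 300
  y=11 (Calder, w=30) cum 330
⇒ y* = 2

(5, 2)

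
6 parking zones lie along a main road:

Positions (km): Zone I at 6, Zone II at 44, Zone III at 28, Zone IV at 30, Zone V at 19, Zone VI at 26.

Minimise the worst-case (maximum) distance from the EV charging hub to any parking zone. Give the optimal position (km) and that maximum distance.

The 1-center on a line is the midpoint of the two extreme points: leftmost at 6, rightmost at 44.
Optimal location = (6 + 44)/2 = 25; maximum distance = (44 − 6)/2 = 19.

location 25, max distance 19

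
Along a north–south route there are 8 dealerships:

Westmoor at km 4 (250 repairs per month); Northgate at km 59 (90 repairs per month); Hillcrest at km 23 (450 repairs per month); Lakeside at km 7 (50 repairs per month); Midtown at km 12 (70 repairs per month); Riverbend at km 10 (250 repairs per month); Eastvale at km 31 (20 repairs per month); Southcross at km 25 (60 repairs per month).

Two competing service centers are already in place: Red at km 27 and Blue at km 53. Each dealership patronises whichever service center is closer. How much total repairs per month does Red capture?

1150

The indifferent point is the midpoint (27+53)/2 = 40; dealerships left of it (closer to Red at 27) go to Red, those right go to Blue.
  Westmoor at 4 (w=250) → Red
  Lakeside at 7 (w=50) → Red
  Riverbend at 10 (w=250) → Red
  Midtown at 12 (w=70) → Red
  Hillcrest at 23 (w=450) → Red
  Southcross at 25 (w=60) → Red
  Eastvale at 31 (w=20) → Red
  Northgate at 59 (w=90) → Blue
Red captures 1150; Blue captures 90.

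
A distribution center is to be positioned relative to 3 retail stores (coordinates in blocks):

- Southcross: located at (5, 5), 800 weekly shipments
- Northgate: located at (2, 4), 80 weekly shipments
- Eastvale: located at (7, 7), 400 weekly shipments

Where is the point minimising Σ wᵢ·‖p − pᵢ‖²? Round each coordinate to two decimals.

The minimiser of Σwᵢ‖p−pᵢ‖² is the weighted centroid p* = (Σwᵢpᵢ)/(Σwᵢ).
Σwᵢ = 1280.
Σwᵢxᵢ = 800·5 + 80·2 + 400·7 = 6960.
Σwᵢyᵢ = 800·5 + 80·4 + 400·7 = 7120.
x* = 6960/1280 = 5.44, y* = 7120/1280 = 5.56.

(5.44, 5.56)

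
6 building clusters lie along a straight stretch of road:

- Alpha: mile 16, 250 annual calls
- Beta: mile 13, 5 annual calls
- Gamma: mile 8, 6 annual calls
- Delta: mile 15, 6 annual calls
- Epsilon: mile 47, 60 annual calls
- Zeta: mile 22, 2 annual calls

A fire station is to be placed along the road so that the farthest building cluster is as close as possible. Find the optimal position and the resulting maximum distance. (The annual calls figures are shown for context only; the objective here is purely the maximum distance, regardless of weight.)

location 27.5, max distance 19.5

The 1-center on a line is the midpoint of the two extreme points: leftmost at 8, rightmost at 47.
Optimal location = (8 + 47)/2 = 27.5; maximum distance = (47 − 8)/2 = 19.5.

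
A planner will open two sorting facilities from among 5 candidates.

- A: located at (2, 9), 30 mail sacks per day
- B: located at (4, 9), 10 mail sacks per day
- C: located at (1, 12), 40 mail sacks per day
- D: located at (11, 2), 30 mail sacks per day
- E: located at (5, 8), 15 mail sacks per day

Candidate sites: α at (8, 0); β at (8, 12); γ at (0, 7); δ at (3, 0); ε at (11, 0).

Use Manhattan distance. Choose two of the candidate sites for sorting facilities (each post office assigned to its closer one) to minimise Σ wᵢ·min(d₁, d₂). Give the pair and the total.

{γ, ε}, total 570

Evaluate every pair (each demand assigned to the nearer of the two):
  {γ, ε}: total = 570
  {α, γ}: total = 660
  {β, ε}: total = 785
  {γ, δ}: total = 810
  {α, β}: total = 875
  {β, γ}: total = 900
  {β, δ}: total = 1025
  {δ, ε}: total = 1170
  {α, δ}: total = 1260
  {α, ε}: total = 1565
Best pair: {γ, ε} with total 570.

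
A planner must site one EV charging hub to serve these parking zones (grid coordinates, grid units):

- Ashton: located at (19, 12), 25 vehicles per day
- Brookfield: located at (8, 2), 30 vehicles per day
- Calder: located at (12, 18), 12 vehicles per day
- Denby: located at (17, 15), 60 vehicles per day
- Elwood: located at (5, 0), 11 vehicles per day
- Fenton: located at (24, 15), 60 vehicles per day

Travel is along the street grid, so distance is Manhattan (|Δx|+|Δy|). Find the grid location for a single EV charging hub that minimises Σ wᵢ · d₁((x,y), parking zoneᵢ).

(17, 15)

Manhattan distance separates: Σwᵢ(|x−xᵢ|+|y−yᵢ|) = Σwᵢ|x−xᵢ| + Σwᵢ|y−yᵢ|, so x and y are optimised independently as 1-D weighted medians.
Total weight W = 198; half = 99.
x-coordinate, sorted with cumulative weight:
  x=5 (Elwood, w=11) cum 11
  x=8 (Brookfield, w=30) cum 41
  x=12 (Calder, w=12) cum 53
  x=17 (Denby, w=60) cum 113  ← median
  x=19 (Ashton, w=25) cum 138
  x=24 (Fenton, w=60) cum 198
⇒ x* = 17
y-coordinate, sorted with cumulative weight:
  y=0 (Elwood, w=11) cum 11
  y=2 (Brookfield, w=30) cum 41
  y=12 (Ashton, w=25) cum 66
  y=15 (Denby, w=60) cum 126  ← median
  y=15 (Fenton, w=60) cum 186
  y=18 (Calder, w=12) cum 198
⇒ y* = 15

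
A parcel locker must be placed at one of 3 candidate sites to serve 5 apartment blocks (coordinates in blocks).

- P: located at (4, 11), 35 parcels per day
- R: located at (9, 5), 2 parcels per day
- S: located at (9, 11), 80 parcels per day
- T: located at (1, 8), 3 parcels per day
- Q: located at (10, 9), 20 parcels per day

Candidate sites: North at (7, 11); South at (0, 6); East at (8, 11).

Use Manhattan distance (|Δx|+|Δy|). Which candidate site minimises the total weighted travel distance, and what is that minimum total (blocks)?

Total weighted distance at each candidate:
  North (7, 11): total = 408
  South (0, 6): total = 1724
  East (8, 11): total = 344
Minimum is at East with total 344 blocks.

East, total 344 blocks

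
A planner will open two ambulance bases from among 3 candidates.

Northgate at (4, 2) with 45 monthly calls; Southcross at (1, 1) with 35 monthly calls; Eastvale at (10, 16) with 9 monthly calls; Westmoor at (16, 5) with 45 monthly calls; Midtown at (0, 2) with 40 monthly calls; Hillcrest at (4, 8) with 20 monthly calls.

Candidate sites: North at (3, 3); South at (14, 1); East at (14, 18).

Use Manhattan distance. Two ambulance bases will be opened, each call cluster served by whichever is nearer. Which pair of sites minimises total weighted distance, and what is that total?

Evaluate every pair (each demand assigned to the nearer of the two):
  {North, South}: total = 951
  {North, East}: total = 1239
  {South, East}: total = 2214
Best pair: {North, South} with total 951.

{North, South}, total 951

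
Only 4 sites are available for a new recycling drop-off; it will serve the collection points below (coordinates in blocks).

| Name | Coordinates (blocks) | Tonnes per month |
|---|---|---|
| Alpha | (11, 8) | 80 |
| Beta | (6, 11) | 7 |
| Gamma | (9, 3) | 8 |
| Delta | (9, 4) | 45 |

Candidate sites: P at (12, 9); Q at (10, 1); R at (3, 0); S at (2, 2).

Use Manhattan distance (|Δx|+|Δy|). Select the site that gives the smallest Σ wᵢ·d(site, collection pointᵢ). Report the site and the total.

P, total 648 blocks

Total weighted distance at each candidate:
  P (12, 9): total = 648
  Q (10, 1): total = 942
  R (3, 0): total = 1900
  S (2, 2): total = 1760
Minimum is at P with total 648 blocks.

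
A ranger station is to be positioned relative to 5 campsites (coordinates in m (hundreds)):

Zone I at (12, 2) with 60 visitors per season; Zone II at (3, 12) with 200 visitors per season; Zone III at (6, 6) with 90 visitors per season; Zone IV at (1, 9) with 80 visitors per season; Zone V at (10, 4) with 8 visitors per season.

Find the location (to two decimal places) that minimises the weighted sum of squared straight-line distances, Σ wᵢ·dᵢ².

The minimiser of Σwᵢ‖p−pᵢ‖² is the weighted centroid p* = (Σwᵢpᵢ)/(Σwᵢ).
Σwᵢ = 438.
Σwᵢxᵢ = 60·12 + 200·3 + 90·6 + 80·1 + 8·10 = 2020.
Σwᵢyᵢ = 60·2 + 200·12 + 90·6 + 80·9 + 8·4 = 3812.
x* = 2020/438 = 4.61, y* = 3812/438 = 8.70.

(4.61, 8.70)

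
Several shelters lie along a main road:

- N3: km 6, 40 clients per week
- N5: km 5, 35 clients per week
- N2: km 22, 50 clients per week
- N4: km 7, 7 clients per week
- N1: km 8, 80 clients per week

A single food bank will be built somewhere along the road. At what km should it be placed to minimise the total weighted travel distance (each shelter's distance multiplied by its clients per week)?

x = 8

For a sum of weighted absolute distances on a line, the optimum is the weighted median (not the mean). Total weight W = 212; half-weight = 106.
Sort by position and accumulate weight:
  km 5 (N5, w=35) → cum 35
  km 6 (N3, w=40) → cum 75
  km 7 (N4, w=7) → cum 82
  km 8 (N1, w=80) → cum 162  ≥ 106 → median here
  km 22 (N2, w=50) → cum 212
Optimal location: km 8.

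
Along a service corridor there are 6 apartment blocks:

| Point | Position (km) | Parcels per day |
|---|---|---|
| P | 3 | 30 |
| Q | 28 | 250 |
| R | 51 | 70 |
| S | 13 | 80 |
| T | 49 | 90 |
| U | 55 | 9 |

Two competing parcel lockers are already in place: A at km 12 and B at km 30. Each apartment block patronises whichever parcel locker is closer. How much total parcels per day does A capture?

The indifferent point is the midpoint (12+30)/2 = 21; apartment blocks left of it (closer to A at 12) go to A, those right go to B.
  P at 3 (w=30) → A
  S at 13 (w=80) → A
  Q at 28 (w=250) → B
  T at 49 (w=90) → B
  R at 51 (w=70) → B
  U at 55 (w=9) → B
A captures 110; B captures 419.

110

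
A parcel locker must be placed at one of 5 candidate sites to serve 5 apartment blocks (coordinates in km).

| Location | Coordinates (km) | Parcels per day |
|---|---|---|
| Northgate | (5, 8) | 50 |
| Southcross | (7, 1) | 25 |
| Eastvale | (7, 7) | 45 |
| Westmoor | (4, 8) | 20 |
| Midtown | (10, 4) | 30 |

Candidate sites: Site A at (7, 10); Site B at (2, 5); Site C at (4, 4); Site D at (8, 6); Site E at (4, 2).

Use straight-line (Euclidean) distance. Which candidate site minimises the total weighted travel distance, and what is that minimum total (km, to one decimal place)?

Total weighted distance at each candidate:
  Site A (7, 10): total = 774.8
  Site B (2, 5): total = 928.5
  Site C (4, 4): total = 763.1
  Site D (8, 6): total = 545.7
  Site E (4, 2): total = 955.3
Minimum is at Site D with total 545.7 km.

Site D, total 545.7 km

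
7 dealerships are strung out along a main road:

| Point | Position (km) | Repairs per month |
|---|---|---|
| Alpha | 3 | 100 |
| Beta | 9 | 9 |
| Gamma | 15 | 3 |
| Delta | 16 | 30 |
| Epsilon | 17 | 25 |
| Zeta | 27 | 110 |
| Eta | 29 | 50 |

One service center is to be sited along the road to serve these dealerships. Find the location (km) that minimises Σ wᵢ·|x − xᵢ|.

For a sum of weighted absolute distances on a line, the optimum is the weighted median (not the mean). Total weight W = 327; half-weight = 163.5.
Sort by position and accumulate weight:
  km 3 (Alpha, w=100) → cum 100
  km 9 (Beta, w=9) → cum 109
  km 15 (Gamma, w=3) → cum 112
  km 16 (Delta, w=30) → cum 142
  km 17 (Epsilon, w=25) → cum 167  ≥ 163.5 → median here
  km 27 (Zeta, w=110) → cum 277
  km 29 (Eta, w=50) → cum 327
Optimal location: km 17.

x = 17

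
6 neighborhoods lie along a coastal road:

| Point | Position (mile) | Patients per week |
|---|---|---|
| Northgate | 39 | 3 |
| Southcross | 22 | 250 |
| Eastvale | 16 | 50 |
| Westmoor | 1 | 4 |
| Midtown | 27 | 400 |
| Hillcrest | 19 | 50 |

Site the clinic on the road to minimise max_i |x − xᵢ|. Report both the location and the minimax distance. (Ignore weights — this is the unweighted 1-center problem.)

location 20, max distance 19

The 1-center on a line is the midpoint of the two extreme points: leftmost at 1, rightmost at 39.
Optimal location = (1 + 39)/2 = 20; maximum distance = (39 − 1)/2 = 19.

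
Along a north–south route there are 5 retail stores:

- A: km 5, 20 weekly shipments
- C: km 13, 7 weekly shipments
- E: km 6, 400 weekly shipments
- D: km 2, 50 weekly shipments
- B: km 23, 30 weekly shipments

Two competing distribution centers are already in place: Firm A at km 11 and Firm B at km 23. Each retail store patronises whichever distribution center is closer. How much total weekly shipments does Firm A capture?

The indifferent point is the midpoint (11+23)/2 = 17; retail stores left of it (closer to Firm A at 11) go to Firm A, those right go to Firm B.
  D at 2 (w=50) → Firm A
  A at 5 (w=20) → Firm A
  E at 6 (w=400) → Firm A
  C at 13 (w=7) → Firm A
  B at 23 (w=30) → Firm B
Firm A captures 477; Firm B captures 30.

477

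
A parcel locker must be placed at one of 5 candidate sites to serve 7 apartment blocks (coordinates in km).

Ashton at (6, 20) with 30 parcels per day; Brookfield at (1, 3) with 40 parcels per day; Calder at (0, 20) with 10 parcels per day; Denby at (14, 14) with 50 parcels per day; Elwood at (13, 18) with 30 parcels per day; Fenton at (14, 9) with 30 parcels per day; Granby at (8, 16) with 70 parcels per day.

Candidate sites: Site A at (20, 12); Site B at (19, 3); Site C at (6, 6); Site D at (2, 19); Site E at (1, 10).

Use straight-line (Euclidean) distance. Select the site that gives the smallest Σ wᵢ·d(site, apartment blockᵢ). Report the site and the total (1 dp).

Total weighted distance at each candidate:
  Site A (20, 12): total = 3219.6
  Site B (19, 3): total = 4132.2
  Site C (6, 6): total = 2758.2
  Site D (2, 19): total = 2706.9
  Site E (1, 10): total = 2865.2
Minimum is at Site D with total 2706.9 km.

Site D, total 2706.9 km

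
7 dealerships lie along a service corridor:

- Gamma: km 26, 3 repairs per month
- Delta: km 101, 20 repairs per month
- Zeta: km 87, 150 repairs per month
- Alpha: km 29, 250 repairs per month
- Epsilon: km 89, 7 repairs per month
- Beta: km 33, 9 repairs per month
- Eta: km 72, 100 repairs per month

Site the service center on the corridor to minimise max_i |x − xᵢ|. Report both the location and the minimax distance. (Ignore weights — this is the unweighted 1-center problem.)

location 63.5, max distance 37.5

The 1-center on a line is the midpoint of the two extreme points: leftmost at 26, rightmost at 101.
Optimal location = (26 + 101)/2 = 63.5; maximum distance = (101 − 26)/2 = 37.5.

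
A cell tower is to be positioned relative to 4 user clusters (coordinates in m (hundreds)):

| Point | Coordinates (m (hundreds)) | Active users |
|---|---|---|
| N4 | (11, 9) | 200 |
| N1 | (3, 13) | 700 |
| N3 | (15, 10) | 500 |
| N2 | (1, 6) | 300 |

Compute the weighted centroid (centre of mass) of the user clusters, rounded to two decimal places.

The minimiser of Σwᵢ‖p−pᵢ‖² is the weighted centroid p* = (Σwᵢpᵢ)/(Σwᵢ).
Σwᵢ = 1700.
Σwᵢxᵢ = 200·11 + 700·3 + 500·15 + 300·1 = 12100.
Σwᵢyᵢ = 200·9 + 700·13 + 500·10 + 300·6 = 17700.
x* = 12100/1700 = 7.12, y* = 17700/1700 = 10.41.

(7.12, 10.41)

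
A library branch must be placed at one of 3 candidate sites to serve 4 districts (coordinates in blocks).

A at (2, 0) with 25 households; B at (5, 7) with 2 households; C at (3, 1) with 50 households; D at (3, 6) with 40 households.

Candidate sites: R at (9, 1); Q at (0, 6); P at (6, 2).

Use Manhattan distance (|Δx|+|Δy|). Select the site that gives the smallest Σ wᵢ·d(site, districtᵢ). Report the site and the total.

Total weighted distance at each candidate:
  R (9, 1): total = 960
  Q (0, 6): total = 732
  P (6, 2): total = 642
Minimum is at P with total 642 blocks.

P, total 642 blocks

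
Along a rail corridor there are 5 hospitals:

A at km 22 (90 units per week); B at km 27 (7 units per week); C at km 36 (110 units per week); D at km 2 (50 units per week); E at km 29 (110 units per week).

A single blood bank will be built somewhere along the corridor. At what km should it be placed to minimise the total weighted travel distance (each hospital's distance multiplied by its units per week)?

x = 29

For a sum of weighted absolute distances on a line, the optimum is the weighted median (not the mean). Total weight W = 367; half-weight = 183.5.
Sort by position and accumulate weight:
  km 2 (D, w=50) → cum 50
  km 22 (A, w=90) → cum 140
  km 27 (B, w=7) → cum 147
  km 29 (E, w=110) → cum 257  ≥ 183.5 → median here
  km 36 (C, w=110) → cum 367
Optimal location: km 29.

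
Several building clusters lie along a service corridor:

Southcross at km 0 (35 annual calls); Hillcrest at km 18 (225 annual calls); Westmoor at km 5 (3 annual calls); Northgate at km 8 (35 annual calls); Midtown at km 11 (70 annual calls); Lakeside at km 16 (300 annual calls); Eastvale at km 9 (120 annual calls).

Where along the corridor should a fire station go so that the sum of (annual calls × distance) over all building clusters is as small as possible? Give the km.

For a sum of weighted absolute distances on a line, the optimum is the weighted median (not the mean). Total weight W = 788; half-weight = 394.
Sort by position and accumulate weight:
  km 0 (Southcross, w=35) → cum 35
  km 5 (Westmoor, w=3) → cum 38
  km 8 (Northgate, w=35) → cum 73
  km 9 (Eastvale, w=120) → cum 193
  km 11 (Midtown, w=70) → cum 263
  km 16 (Lakeside, w=300) → cum 563  ≥ 394 → median here
  km 18 (Hillcrest, w=225) → cum 788
Optimal location: km 16.

x = 16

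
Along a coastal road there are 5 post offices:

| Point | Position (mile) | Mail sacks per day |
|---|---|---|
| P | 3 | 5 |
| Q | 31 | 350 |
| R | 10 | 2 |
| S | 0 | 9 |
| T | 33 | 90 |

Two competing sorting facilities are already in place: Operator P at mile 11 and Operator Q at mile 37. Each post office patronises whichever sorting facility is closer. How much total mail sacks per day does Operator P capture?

16

The indifferent point is the midpoint (11+37)/2 = 24; post offices left of it (closer to Operator P at 11) go to Operator P, those right go to Operator Q.
  S at 0 (w=9) → Operator P
  P at 3 (w=5) → Operator P
  R at 10 (w=2) → Operator P
  Q at 31 (w=350) → Operator Q
  T at 33 (w=90) → Operator Q
Operator P captures 16; Operator Q captures 440.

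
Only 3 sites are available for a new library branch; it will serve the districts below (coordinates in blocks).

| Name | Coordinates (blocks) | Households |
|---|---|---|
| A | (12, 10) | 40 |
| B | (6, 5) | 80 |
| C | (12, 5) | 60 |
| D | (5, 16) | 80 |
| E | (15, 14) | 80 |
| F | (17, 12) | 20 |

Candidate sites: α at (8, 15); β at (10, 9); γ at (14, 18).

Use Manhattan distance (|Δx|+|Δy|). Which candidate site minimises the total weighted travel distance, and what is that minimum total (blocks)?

β, total 3080 blocks

Total weighted distance at each candidate:
  α (8, 15): total = 3360
  β (10, 9): total = 3080
  γ (14, 18): total = 4440
Minimum is at β with total 3080 blocks.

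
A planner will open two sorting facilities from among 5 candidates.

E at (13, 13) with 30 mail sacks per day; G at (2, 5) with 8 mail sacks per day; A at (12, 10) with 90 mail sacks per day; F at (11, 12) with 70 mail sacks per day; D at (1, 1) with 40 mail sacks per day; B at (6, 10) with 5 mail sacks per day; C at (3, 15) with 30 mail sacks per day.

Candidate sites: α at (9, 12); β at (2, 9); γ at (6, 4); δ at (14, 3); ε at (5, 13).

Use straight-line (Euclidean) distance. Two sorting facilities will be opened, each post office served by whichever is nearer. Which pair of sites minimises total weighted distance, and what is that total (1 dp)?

{α, γ}, total 1073.7

Evaluate every pair (each demand assigned to the nearer of the two):
  {α, γ}: total = 1073.7
  {α, β}: total = 1143.2
  {α, ε}: total = 1263.2
  {α, δ}: total = 1412.8
  {γ, ε}: total = 1718.1
  {β, ε}: total = 1806.4
  {δ, ε}: total = 1996.0
  {β, δ}: total = 2178.4
  {β, γ}: total = 2234.4
  {γ, δ}: total = 2255.4
Best pair: {α, γ} with total 1073.7.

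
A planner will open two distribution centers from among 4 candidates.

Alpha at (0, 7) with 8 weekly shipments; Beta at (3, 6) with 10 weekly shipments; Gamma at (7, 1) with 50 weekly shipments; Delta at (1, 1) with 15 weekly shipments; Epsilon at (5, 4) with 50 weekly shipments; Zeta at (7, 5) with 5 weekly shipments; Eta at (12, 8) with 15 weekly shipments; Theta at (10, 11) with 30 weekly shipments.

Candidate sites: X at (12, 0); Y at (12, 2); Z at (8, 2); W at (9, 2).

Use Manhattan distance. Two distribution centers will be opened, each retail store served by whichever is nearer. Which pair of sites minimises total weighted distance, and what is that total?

Evaluate every pair (each demand assigned to the nearer of the two):
  {Y, Z}: total = 1104
  {Z, W}: total = 1119
  {X, Z}: total = 1134
  {Y, W}: total = 1212
  {X, W}: total = 1242
  {X, Y}: total = 1656
Best pair: {Y, Z} with total 1104.

{Y, Z}, total 1104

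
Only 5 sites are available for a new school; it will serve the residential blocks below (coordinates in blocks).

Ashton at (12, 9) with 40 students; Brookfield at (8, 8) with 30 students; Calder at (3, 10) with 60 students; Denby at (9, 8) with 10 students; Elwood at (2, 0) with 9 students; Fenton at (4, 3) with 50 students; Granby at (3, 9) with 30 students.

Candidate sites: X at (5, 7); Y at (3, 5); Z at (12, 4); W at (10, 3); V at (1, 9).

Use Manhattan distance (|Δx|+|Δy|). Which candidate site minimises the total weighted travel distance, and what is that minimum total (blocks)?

Total weighted distance at each candidate:
  X (5, 7): total = 1290
  Y (3, 5): total = 1474
  Z (12, 4): total = 2406
  W (10, 3): total = 2219
  V (1, 9): total = 1550
Minimum is at X with total 1290 blocks.

X, total 1290 blocks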